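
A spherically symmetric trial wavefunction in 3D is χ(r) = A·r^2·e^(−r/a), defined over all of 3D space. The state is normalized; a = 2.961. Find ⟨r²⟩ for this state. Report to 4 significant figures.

⟨r^2⟩ ≈ 122.7

By definition ⟨r²⟩ = ∫ r^2 |χ(r)|² 4πr² dr.
With ∫₀^∞ r^8 e^(−αr) dr = 8!/α^9, evaluating both integrals, ⟨r²⟩ = 14·a^2.
Putting a = 2.961 gives 122.75.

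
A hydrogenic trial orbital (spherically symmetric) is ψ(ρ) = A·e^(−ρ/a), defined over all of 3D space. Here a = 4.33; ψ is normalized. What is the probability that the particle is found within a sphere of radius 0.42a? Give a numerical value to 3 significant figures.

P ≈ 0.0533

Integrate the radial probability density 4πρ²|ψ|² over ρ ≤ 0.42a.
Normalization gives A² = 1/(π·a^3).
Let u = ρ/a; then A², 4π and the length scale all cancel, so P = ∫_{0}^{0.42} u^2·e^(-2·u) du ÷ ∫_{0}^{∞} u^2·e^(-2·u) du.
An antiderivative of u^2·e^(-2·u) is -(2·u^2 + 2·u + 1)·e^(-2·u)/4; evaluating from 0 to 0.42 gives 1/4 - 2741·e^(-21/25)/5000, while the full integral is 1/4.
This evaluates to P = 0.05335.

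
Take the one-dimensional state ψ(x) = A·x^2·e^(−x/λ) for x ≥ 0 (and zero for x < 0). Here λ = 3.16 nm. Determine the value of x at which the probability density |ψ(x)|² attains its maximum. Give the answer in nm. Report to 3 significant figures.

Set d/dx [|ψ(x)|²] = 0 and solve for x > 0.
Solving yields x = 2·λ.
With λ = 3.16, the most probable position is 6.320 nm.

x ≈ 6.32 nm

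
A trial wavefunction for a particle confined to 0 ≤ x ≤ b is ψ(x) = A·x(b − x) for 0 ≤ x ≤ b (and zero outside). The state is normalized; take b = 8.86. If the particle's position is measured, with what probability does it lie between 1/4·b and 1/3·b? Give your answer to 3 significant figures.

P = ∫_{1/4·b}^{1/3·b} |ψ(x)|² dx.
Since A² = 1/(b^5/30), this is the region integral divided by the full normalization integral.
Let u = x/b; then A² and the length scale cancel, so P = ∫_{1/4}^{1/3} u^2·(1 - u)^2 du ÷ ∫_{0}^{1} u^2·(1 - u)^2 du.
Using ∫ u^2·(1 - u)^2 du = u^3·(6·u^2 - 15·u + 10)/30, the numerator is ≈ 0.0035454 and the denominator is 1/30.
Evaluating gives P = 0.1064.

P ≈ 0.106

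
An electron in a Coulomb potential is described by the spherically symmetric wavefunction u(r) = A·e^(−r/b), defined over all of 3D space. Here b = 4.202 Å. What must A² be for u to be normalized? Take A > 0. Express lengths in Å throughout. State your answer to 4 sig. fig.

The normalization condition is ∫|u|² 4πr² dr = 1 from 0 to ∞.
Using ∫₀^∞ rⁿ e^(−αr) dr = n!/αⁿ⁺¹, ∫|u|² 4πr² dr = A²·(π·b^3).
Hence A² = 1/[π·b^3].
Plugging in b = 4.202 yields A = 0.065500.

A^2 ≈ 0.004290 Å^(-3)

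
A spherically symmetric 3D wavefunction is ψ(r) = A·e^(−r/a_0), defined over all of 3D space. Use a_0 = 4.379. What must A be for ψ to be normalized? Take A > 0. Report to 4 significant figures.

Require ∫ |ψ|² 4πr² dr = 1 over the whole domain.
(Spherical symmetry: dV = 4πr² dr.)
With ∫₀^∞ r^2 e^(−αr) dr = 2!/α^3, carrying out the integral gives A² · π·a_0^3.
So A² = (π·a_0^3)^(−1).
With a_0 = 4.379: A² = 0.0037908 and A = 0.061569.

A ≈ 0.06157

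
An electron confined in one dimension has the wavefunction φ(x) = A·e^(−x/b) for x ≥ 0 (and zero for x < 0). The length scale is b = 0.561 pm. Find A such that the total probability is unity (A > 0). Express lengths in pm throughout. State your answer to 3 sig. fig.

The normalization condition is ∫|φ|² dx = 1 from 0 to ∞.
Carrying out the integral gives A² · b/2.
So A² = (b/2)^(−1).
Plugging in b = 0.561 yields A = 1.888.

A ≈ 1.89 pm^(-1/2)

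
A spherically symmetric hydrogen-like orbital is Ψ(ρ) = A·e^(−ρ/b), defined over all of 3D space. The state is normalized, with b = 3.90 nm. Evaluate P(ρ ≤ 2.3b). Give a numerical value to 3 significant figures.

With dV = 4πρ²dρ, the probability is ∫|Ψ|² dV over ρ ≤ 2.3b.
A² is fixed by ∫₀^∞ 4πρ²|Ψ|² dρ = 1, i.e. A² = (π·b^3)^(−1).
Substituting u = ρ/b, A², 4π and the length scale all cancel in the ratio: P = ∫_{0}^{2.3} u^2·e^(-2·u) du / ∫_{0}^{∞} u^2·e^(-2·u) du.
An antiderivative of u^2·e^(-2·u) is -(2·u^2 + 2·u + 1)·e^(-2·u)/4; evaluating from 0 to 2.3 gives 1/4 - 809·e^(-23/5)/200, while the full integral is 1/4.
The region integral divided by the full integral gives P = 0.8374.

P ≈ 0.837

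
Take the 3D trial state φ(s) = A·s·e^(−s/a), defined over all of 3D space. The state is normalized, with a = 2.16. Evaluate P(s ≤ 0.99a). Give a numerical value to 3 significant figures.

P ≈ 0.0509

P = ∫ |φ|² 4πs² ds over s ≤ 0.99a.
Normalization gives A² = 1/(3·π·a^5).
Let u = s/a; then A², 4π and the length scale all cancel, so P = ∫_{0}^{0.99} u^4·e^(-2·u) du ÷ ∫_{0}^{∞} u^4·e^(-2·u) du.
An antiderivative of u^4·e^(-2·u) is -(u^4/2 + u^3 + 3·u^2/2 + 3·u/2 + 3/4)·e^(-2·u); evaluating from 0 to 0.99 gives ≈ 0.038150, while the full integral is 3/4.
This evaluates to P = 0.05087.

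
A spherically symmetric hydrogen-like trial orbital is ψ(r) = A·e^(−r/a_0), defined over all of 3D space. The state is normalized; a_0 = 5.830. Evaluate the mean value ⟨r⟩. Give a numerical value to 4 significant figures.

By definition ⟨r⟩ = ∫ r |ψ(r)|² 4πr² dr.
The ratio of the moment integral to the normalization integral gives ⟨r⟩ = 3·a_0/2.
Putting a_0 = 5.830 gives 8.7450.

⟨r⟩ ≈ 8.745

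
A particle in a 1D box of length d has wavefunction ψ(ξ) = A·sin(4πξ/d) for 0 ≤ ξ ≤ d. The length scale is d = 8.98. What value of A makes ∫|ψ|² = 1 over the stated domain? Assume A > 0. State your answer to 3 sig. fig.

We need A² ∫|f|² dξ = 1, taking the integral from 0 to d.
Carrying out the integral gives A² · d/2.
Setting this equal to 1 gives A² = 1/(d/2).
Plugging in d = 8.98 yields A = 0.4719.

A ≈ 0.472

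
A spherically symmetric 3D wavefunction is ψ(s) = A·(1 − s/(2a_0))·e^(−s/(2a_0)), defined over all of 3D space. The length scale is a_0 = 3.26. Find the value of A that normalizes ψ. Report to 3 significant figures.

A ≈ 0.0339

The normalization condition is ∫|ψ|² 4πs² ds = 1 from 0 to ∞.
The angular integral contributes 4π, leaving ∫₀^∞ s²|ψ|² ds.
Recall ∫₀^∞ s^m e^(−s/β) ds = m!·β^(m+1), carrying out the integral gives A² · 8·π·a_0^3.
Plugging in a_0 = 3.26 yields A = 0.03389.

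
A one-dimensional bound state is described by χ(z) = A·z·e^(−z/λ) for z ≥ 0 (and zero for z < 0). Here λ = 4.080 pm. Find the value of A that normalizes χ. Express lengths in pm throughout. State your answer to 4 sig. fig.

A ≈ 0.2427 pm^(-3/2)

Normalization requires ∫|χ|² dz = 1, integrated from 0 to ∞.
The integral (without the A² prefactor) comes out to λ^3/4.
Setting this equal to 1 gives A² = 1/(λ^3/4).
With λ = 4.080: A² = 0.058895 and A = 0.24268.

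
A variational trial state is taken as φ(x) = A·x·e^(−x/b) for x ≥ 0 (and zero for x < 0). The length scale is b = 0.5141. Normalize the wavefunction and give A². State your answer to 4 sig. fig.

We need A² ∫|f|² dx = 1, taking the integral from 0 to ∞.
With ∫₀^∞ x^2 e^(−αx) dx = 2!/α^3, carrying out the integral gives A² · b^3/4.
So A² = (b^3/4)^(−1).
With b = 0.5141: A² = 29.439 and A = 5.4257.

A^2 ≈ 29.44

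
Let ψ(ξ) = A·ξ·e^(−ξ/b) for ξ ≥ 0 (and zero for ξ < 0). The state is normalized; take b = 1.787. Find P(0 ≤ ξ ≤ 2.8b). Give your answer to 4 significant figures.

P ≈ 0.9176

|ψ|² is the probability density, so P = ∫_{0}^{2.8b} |ψ|² dξ.
With A² fixed by ∫|ψ|² = 1, i.e. A² = (b^3/4)^(−1), substitute and integrate.
In terms of u = ξ/b (A² and the length scale cancel between numerator and denominator), P = [∫_{0}^{2.8} u^2·e^(-2·u) du] / [∫_{0}^{∞} u^2·e^(-2·u) du].
Using ∫ u^2·e^(-2·u) du = -(2·u^2 + 2·u + 1)·e^(-2·u)/4, the numerator is 1/4 - 557·e^(-28/5)/100 and the denominator is 1/4.
Evaluating gives P = 0.91761.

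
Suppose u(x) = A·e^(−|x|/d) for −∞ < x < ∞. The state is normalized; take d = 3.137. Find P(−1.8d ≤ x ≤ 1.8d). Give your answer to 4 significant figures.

The probability is P = ∫ |u|² dx over [−1.8d, 1.8d].
With A² fixed by ∫|u|² = 1, i.e. A² = (d)^(−1), substitute and integrate.
Both integrals are even about x = 0, so only the x ≥ 0 halves are needed (the factors of 2 cancel). Let t = x/d; then A² and the length scale cancel, so P = ∫_{0}^{1.8} e^(-2·t) dt ÷ ∫_{0}^{∞} e^(-2·t) dt.
With ∫ e^(-2·t) dt = -e^(-2·t)/2 + C, the region integral is 1/2 - e^(-18/5)/2 and the full one is 1/2.
Taking the ratio, P = 0.97268.

P ≈ 0.9727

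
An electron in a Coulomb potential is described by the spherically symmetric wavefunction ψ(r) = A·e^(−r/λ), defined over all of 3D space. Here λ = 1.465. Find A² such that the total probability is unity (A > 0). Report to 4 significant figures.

We need A² ∫|f|² 4πr² dr = 1, taking the integral from 0 to ∞.
(Spherical symmetry: dV = 4πr² dr.)
Recall ∫₀^∞ r^m e^(−r/β) dr = m!·β^(m+1), carrying out the integral gives A² · π·λ^3.
Hence A² = 1/[π·λ^3].
Plugging in λ = 1.465 yields A = 0.31818.

A^2 ≈ 0.1012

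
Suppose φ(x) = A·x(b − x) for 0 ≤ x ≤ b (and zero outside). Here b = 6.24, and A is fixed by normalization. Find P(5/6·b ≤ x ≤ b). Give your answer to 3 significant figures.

P ≈ 0.0355

P = ∫_{5/6·b}^{b} |φ(x)|² dx.
The normalization integral ∫|φ|²dx over the whole domain equals b^5/30·A², and A² cancels in the ratio.
In terms of u = x/b (A² and the length scale cancel between numerator and denominator), P = [∫_{5/6}^{1} u^2·(1 - u)^2 du] / [∫_{0}^{1} u^2·(1 - u)^2 du].
With ∫ u^2·(1 - u)^2 du = u^3·(6·u^2 - 15·u + 10)/30 + C, the region integral is ≈ 0.0011831 and the full one is 1/30.
The result is P = 23/648.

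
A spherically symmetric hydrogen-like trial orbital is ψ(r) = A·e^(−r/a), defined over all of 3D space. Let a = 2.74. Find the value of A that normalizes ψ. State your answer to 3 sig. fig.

A ≈ 0.124

Normalization requires ∫|ψ|² 4πr² dr = 1, integrated from 0 to ∞.
(Spherical symmetry: dV = 4πr² dr.)
With ∫₀^∞ r^2 e^(−αr) dr = 2!/α^3, ∫|ψ|² 4πr² dr = A²·(π·a^3).
Plugging in a = 2.74 yields A = 0.1244.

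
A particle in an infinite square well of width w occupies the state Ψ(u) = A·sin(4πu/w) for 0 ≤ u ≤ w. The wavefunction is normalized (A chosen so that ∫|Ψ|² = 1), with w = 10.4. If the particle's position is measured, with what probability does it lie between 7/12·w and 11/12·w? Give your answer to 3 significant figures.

The probability is P = ∫ |Ψ|² du over [7/12·w, 11/12·w].
With A² fixed by ∫|Ψ|² = 1, i.e. A² = (w/2)^(−1), substitute and integrate.
In terms of t = u/w (A² and the length scale cancel between numerator and denominator), P = [∫_{7/12}^{11/12} sin(4·π·t)^2 dt] / [∫_{0}^{1} sin(4·π·t)^2 dt].
An antiderivative of sin(4·π·t)^2 is t/2 - sin(4·π·t)·cos(4·π·t)/(8·π); evaluating from 7/12 to 11/12 gives √(3)/(16·π) + 1/6, while the full integral is 1/2.
Taking the ratio, P = (√(3)/8 + π/3)/π.

P ≈ 0.402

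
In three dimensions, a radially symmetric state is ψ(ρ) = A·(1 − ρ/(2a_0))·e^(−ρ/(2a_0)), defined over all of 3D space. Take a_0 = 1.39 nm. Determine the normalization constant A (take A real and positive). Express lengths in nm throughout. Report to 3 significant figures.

A ≈ 0.122 nm^(-3/2)

Require ∫ |ψ|² 4πρ² dρ = 1 over the whole domain.
The angular integral contributes 4π, leaving ∫₀^∞ ρ²|ψ|² dρ.
Recall ∫₀^∞ ρ^m e^(−ρ/β) dρ = m!·β^(m+1), with ψ = A·(1 − ρ/(2a_0))·e^(−ρ/(2a_0)), the integral evaluates to A²·[8·π·a_0^3].
Plugging in a_0 = 1.39 yields A = 0.1217.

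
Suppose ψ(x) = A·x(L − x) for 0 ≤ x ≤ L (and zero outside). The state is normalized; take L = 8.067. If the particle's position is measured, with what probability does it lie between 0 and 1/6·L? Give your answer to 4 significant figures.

P = ∫_{0}^{1/6·L} |ψ(x)|² dx.
The normalization integral ∫|ψ|²dx over the whole domain equals L^5/30·A², and A² cancels in the ratio.
Let u = x/L; then A² and the length scale cancel, so P = ∫_{0}^{1/6} u^2·(1 - u)^2 du ÷ ∫_{0}^{1} u^2·(1 - u)^2 du.
With ∫ u^2·(1 - u)^2 du = u^3·(6·u^2 - 15·u + 10)/30 + C, the region integral is ≈ 0.00118313 and the full one is 1/30.
Evaluating gives P = 23/648.

P ≈ 0.03549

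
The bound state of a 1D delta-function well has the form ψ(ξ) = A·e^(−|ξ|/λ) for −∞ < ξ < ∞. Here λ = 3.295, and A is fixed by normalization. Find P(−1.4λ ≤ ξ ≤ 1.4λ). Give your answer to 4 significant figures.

|ψ|² is the probability density, so P = ∫_{−1.4λ}^{1.4λ} |ψ|² dξ.
The normalization integral ∫|ψ|²dξ over the whole domain equals λ·A², and A² cancels in the ratio.
Both integrals are even about ξ = 0, so only the ξ ≥ 0 halves are needed (the factors of 2 cancel). Substituting u = ξ/λ, A² and the length scale cancel in the ratio: P = ∫_{0}^{1.4} e^(-2·u) du / ∫_{0}^{∞} e^(-2·u) du.
With ∫ e^(-2·u) du = -e^(-2·u)/2 + C, the region integral is 1/2 - e^(-14/5)/2 and the full one is 1/2.
Evaluating gives P = 0.93919.

P ≈ 0.9392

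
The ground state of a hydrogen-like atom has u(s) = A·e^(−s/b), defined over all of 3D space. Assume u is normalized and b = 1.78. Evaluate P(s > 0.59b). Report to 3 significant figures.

P = ∫ |u|² 4πs² ds over s > 0.59b.
The full normalization integral is A²·[π·b^3] = 1, fixing A².
Substituting t = s/b, A², 4π and the length scale all cancel in the ratio: P = ∫_{0.59}^{∞} t^2·e^(-2·t) dt / ∫_{0}^{∞} t^2·e^(-2·t) dt.
An antiderivative of t^2·e^(-2·t) is -(2·t^2 + 2·t + 1)·e^(-2·t)/4; evaluating from 0.59 to ∞ gives ≈ 0.22095, while the full integral is 1/4.
This evaluates to P = 0.8838.

P ≈ 0.884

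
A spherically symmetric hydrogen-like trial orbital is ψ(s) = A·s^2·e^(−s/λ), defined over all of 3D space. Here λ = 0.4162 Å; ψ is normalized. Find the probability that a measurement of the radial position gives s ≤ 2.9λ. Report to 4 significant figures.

P ≈ 0.3616

With dV = 4πs²ds, the probability is ∫|ψ|² dV over s ≤ 2.9λ.
Normalization gives A² = 1/(45·π·λ^7/2).
In terms of u = s/λ (A², 4π and the length scale all cancel between numerator and denominator), P = [∫_{0}^{2.9} u^6·e^(-2·u) du] / [∫_{0}^{∞} u^6·e^(-2·u) du].
With ∫ u^6·e^(-2·u) du = -(4·u^6 + 12·u^5 + 30·u^4 + 60·u^3 + 90·u^2 + 90·u + 45)·e^(-2·u)/8 + C, the region integral is ≈ 2.03405 and the full one is 45/8.
This evaluates to P = 0.36161.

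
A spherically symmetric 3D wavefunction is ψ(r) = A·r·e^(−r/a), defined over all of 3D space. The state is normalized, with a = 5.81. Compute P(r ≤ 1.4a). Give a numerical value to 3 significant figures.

P ≈ 0.152

P = ∫ |ψ|² 4πr² dr over r ≤ 1.4a.
Normalization gives A² = 1/(3·π·a^5).
In terms of u = r/a (A², 4π and the length scale all cancel between numerator and denominator), P = [∫_{0}^{1.4} u^4·e^(-2·u) du] / [∫_{0}^{∞} u^4·e^(-2·u) du].
An antiderivative of u^4·e^(-2·u) is -(u^4/2 + u^3 + 3·u^2/2 + 3·u/2 + 3/4)·e^(-2·u); evaluating from 0 to 1.4 gives ≈ 0.11424, while the full integral is 3/4.
This evaluates to P = 0.1523.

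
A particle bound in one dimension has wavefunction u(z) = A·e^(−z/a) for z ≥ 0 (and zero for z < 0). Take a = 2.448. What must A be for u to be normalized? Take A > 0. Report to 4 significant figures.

A ≈ 0.9039

The normalization condition is ∫|u|² dz = 1 from 0 to ∞.
The integral (without the A² prefactor) comes out to a/2.
Setting this equal to 1 gives A² = 1/(a/2).
Substituting a = 2.448 gives A² = 0.81699, so A = 0.90388.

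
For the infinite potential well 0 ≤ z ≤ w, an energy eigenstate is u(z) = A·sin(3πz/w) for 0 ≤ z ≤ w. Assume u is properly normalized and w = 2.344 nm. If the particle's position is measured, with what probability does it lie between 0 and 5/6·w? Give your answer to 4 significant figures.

P ≈ 0.8333

|u|² is the probability density, so P = ∫_{0}^{5/6·w} |u|² dz.
Since A² = 1/(w/2), this is the region integral divided by the full normalization integral.
Let t = z/w; then A² and the length scale cancel, so P = ∫_{0}^{5/6} sin(3·π·t)^2 dt ÷ ∫_{0}^{1} sin(3·π·t)^2 dt.
An antiderivative of sin(3·π·t)^2 is t/2 - sin(6·π·t)/(12·π); evaluating from 0 to 5/6 gives 5/12, while the full integral is 1/2.
This works out to P = 5/6.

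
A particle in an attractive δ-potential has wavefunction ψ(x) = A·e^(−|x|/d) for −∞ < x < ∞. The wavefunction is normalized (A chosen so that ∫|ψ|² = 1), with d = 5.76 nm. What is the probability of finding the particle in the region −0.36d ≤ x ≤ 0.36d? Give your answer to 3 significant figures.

P ≈ 0.513

|ψ|² is the probability density, so P = ∫_{−0.36d}^{0.36d} |ψ|² dx.
With A² fixed by ∫|ψ|² = 1, i.e. A² = (d)^(−1), substitute and integrate.
By symmetry take twice the x ≥ 0 contribution in numerator and denominator; the 2's cancel. Substituting u = x/d, A² and the length scale cancel in the ratio: P = ∫_{0}^{0.36} e^(-2·u) du / ∫_{0}^{∞} e^(-2·u) du.
An antiderivative of e^(-2·u) is -e^(-2·u)/2; evaluating from 0 to 0.36 gives 1/2 - e^(-18/25)/2, while the full integral is 1/2.
Evaluating gives P = 0.5132.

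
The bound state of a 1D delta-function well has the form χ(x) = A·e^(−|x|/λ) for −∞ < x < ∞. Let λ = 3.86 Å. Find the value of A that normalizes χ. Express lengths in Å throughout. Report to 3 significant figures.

We need A² ∫|f|² dx = 1, taking the integral from −∞ to ∞.
With χ = A·e^(−|x|/λ), the integral evaluates to A²·[λ].
Setting this equal to 1 gives A² = 1/(λ).
With λ = 3.86: A² = 0.2591 and A = 0.5090.

A ≈ 0.509 Å^(-1/2)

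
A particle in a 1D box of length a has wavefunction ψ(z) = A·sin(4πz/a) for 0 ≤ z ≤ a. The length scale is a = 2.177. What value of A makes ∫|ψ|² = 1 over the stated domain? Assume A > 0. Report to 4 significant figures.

A ≈ 0.9585

We need A² ∫|f|² dz = 1, taking the integral from 0 to a.
With ψ = A·sin(4πz/a), the integral evaluates to A²·[a/2].
So A² = (a/2)^(−1).
Plugging in a = 2.177 yields A = 0.95849.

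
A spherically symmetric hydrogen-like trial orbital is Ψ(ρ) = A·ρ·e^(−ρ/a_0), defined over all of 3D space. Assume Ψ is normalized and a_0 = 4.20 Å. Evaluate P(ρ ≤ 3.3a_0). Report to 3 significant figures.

P ≈ 0.787

Integrate the radial probability density 4πρ²|Ψ|² over ρ ≤ 3.3a_0.
Normalization gives A² = 1/(3·π·a_0^5).
In terms of u = ρ/a_0 (A², 4π and the length scale all cancel between numerator and denominator), P = [∫_{0}^{3.3} u^4·e^(-2·u) du] / [∫_{0}^{∞} u^4·e^(-2·u) du].
Using ∫ u^4·e^(-2·u) du = -(u^4/2 + u^3 + 3·u^2/2 + 3·u/2 + 3/4)·e^(-2·u), the numerator is ≈ 0.59047 and the denominator is 3/4.
This evaluates to P = 0.7873.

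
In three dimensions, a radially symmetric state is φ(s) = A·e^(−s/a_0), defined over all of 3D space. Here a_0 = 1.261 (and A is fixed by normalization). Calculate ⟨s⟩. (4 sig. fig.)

By definition ⟨s⟩ = ∫ s |φ(s)|² 4πs² ds.
Using ∫₀^∞ sⁿ e^(−αs) ds = n!/αⁿ⁺¹, since the A² factors cancel between numerator and denominator, ⟨s⟩ = 3·a_0/2.
Putting a_0 = 1.261 gives 1.8915.

⟨s⟩ ≈ 1.892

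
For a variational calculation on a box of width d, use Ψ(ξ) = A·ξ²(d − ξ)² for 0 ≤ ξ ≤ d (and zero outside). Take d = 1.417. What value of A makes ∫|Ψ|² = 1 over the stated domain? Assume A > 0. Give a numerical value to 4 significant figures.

A ≈ 5.230

We need A² ∫|f|² dξ = 1, taking the integral from 0 to d.
Expanding the polynomial and integrating term by term, ∫|Ψ|² dξ = A²·(d^9/630).
Hence A² = 1/[d^9/630].
Plugging in d = 1.417 yields A = 5.2301.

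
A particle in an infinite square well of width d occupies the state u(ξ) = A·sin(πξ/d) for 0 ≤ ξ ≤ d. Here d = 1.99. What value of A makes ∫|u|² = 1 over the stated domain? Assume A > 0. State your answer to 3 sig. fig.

We need A² ∫|f|² dξ = 1, taking the integral from 0 to d.
Using sin²θ = (1 − cos 2θ)/2, with u = A·sin(πξ/d), the integral evaluates to A²·[d/2].
Hence A² = 1/[d/2].
Substituting d = 1.99 gives A² = 1.005, so A = 1.003.

A ≈ 1.00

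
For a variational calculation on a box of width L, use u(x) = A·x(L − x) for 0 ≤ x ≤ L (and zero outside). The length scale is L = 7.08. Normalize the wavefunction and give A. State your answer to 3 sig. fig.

A ≈ 0.0411

We need A² ∫|f|² dx = 1, taking the integral from 0 to L.
With u = A·x(L − x), the integral evaluates to A²·[L^5/30].
Setting this equal to 1 gives A² = 1/(L^5/30).
With L = 7.08: A² = 0.001686 and A = 0.04107.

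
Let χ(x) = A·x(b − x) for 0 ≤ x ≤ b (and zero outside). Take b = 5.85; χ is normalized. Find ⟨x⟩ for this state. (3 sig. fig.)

The expectation value is the |χ|²-weighted average of x: ∫ x|χ|² dx.
Expanding the polynomial and integrating term by term, evaluating both integrals, ⟨x⟩ = b/2.
Putting b = 5.85 gives 2.925.

⟨x⟩ ≈ 2.93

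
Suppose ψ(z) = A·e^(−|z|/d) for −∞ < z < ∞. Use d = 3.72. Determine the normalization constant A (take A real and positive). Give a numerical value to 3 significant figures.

A ≈ 0.518

Require ∫ |ψ|² dz = 1 over the whole domain.
With ∫₀^∞ z^0 e^(−αz) dz = 0!/α^1, with ψ = A·e^(−|z|/d), the integral evaluates to A²·[d].
Plugging in d = 3.72 yields A = 0.5185.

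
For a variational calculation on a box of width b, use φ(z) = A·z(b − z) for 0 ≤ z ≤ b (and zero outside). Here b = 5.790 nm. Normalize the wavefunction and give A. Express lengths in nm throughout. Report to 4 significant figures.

A ≈ 0.06790 nm^(-5/2)

The normalization condition is ∫|φ|² dz = 1 from 0 to b.
Expanding the polynomial and integrating term by term, carrying out the integral gives A² · b^5/30.
Plugging in b = 5.790 yields A = 0.067899.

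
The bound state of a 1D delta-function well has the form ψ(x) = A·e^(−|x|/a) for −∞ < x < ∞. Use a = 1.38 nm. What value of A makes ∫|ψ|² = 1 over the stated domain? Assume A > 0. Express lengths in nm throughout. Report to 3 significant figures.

A ≈ 0.851 nm^(-1/2)

The normalization condition is ∫|ψ|² dx = 1 from −∞ to ∞.
Carrying out the integral gives A² · a.
Hence A² = 1/[a].
Plugging in a = 1.38 yields A = 0.8513.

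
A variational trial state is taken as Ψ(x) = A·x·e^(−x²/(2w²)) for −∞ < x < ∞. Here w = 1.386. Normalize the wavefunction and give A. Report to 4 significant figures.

A ≈ 0.6510

Normalization requires ∫|Ψ|² dx = 1, integrated from −∞ to ∞.
∫|Ψ|² dx = A²·(√(π)·w^3/2).
So A² = (√(π)·w^3/2)^(−1).
With w = 1.386: A² = 0.42380 and A = 0.65100.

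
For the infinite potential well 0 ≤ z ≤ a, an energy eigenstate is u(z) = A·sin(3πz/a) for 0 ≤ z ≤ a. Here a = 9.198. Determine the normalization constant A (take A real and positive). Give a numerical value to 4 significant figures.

A ≈ 0.4663

We need A² ∫|f|² dz = 1, taking the integral from 0 to a.
Using sin²θ = (1 − cos 2θ)/2, the integral (without the A² prefactor) comes out to a/2.
Substituting a = 9.198 gives A² = 0.21744, so A = 0.46630.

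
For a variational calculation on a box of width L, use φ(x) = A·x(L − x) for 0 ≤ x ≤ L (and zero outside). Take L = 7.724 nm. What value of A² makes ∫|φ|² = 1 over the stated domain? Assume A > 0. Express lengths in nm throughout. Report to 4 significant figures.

A^2 ≈ 0.001091 nm^(-5)

We need A² ∫|f|² dx = 1, taking the integral from 0 to L.
Expanding the polynomial and integrating term by term, carrying out the integral gives A² · L^5/30.
With L = 7.724: A² = 0.0010912 and A = 0.033034.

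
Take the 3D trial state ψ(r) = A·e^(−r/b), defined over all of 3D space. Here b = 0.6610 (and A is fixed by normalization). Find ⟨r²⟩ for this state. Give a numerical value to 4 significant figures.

⟨r²⟩ = ∫ r^2 |ψ|² 4πr² dr over the full domain.
Using ∫₀^∞ rⁿ e^(−αr) dr = n!/αⁿ⁺¹, since the A² factors cancel between numerator and denominator, ⟨r²⟩ = 3·b^2.
With b = 0.6610, ⟨r^2⟩ = 1.3108.

⟨r^2⟩ ≈ 1.311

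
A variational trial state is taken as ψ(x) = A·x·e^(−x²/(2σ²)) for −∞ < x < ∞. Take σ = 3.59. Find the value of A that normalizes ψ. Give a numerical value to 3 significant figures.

A ≈ 0.156

The normalization condition is ∫|ψ|² dx = 1 from −∞ to ∞.
With ψ = A·x·e^(−x²/(2σ²)), the integral evaluates to A²·[√(π)·σ^3/2].
Setting this equal to 1 gives A² = 1/(√(π)·σ^3/2).
Substituting σ = 3.59 gives A² = 0.02439, so A = 0.1562.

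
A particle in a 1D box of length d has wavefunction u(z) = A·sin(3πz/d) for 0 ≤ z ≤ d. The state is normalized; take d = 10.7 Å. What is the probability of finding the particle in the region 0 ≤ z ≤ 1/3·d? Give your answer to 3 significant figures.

P ≈ 0.333

P = ∫_{0}^{1/3·d} |u(z)|² dz.
Since A² = 1/(d/2), this is the region integral divided by the full normalization integral.
Substituting t = z/d, A² and the length scale cancel in the ratio: P = ∫_{0}^{1/3} sin(3·π·t)^2 dt / ∫_{0}^{1} sin(3·π·t)^2 dt.
Using ∫ sin(3·π·t)^2 dt = t/2 - sin(6·π·t)/(12·π), the numerator is 1/6 and the denominator is 1/2.
This works out to P = 1/3.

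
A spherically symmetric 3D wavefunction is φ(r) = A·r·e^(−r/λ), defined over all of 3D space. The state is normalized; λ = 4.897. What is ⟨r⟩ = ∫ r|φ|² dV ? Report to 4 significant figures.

⟨r⟩ ≈ 12.24

By definition ⟨r⟩ = ∫ r |φ(r)|² 4πr² dr.
Since the A² factors cancel between numerator and denominator, ⟨r⟩ = 5·λ/2.
With λ = 4.897, ⟨r⟩ = 12.243.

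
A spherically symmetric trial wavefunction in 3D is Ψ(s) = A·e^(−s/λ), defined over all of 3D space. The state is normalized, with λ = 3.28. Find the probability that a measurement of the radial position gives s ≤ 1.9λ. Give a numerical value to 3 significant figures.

Integrate the radial probability density 4πs²|Ψ|² over s ≤ 1.9λ.
The full normalization integral is A²·[π·λ^3] = 1, fixing A².
In terms of u = s/λ (A², 4π and the length scale all cancel between numerator and denominator), P = [∫_{0}^{1.9} u^2·e^(-2·u) du] / [∫_{0}^{∞} u^2·e^(-2·u) du].
Using ∫ u^2·e^(-2·u) du = -(2·u^2 + 2·u + 1)·e^(-2·u)/4, the numerator is 1/4 - 601·e^(-19/5)/200 and the denominator is 1/4.
This evaluates to P = 0.7311.

P ≈ 0.731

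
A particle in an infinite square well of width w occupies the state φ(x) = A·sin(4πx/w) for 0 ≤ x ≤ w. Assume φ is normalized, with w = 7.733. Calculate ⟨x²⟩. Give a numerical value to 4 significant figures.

⟨x^2⟩ ≈ 19.74

By definition ⟨x²⟩ = ∫ x^2 |φ(x)|² dx.
Evaluating both integrals, ⟨x²⟩ = -w^2/(32·π^2) + w^2/3.
With w = 7.733, ⟨x^2⟩ = 19.744.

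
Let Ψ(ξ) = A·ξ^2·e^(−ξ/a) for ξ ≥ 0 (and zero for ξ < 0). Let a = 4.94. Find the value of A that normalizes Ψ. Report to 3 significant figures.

A ≈ 0.0213

Require ∫ |Ψ|² dξ = 1 over the whole domain.
Recall ∫₀^∞ ξ^m e^(−ξ/β) dξ = m!·β^(m+1), the integral (without the A² prefactor) comes out to 3·a^5/4.
So A² = (3·a^5/4)^(−1).
With a = 4.94: A² = 0.0004532 and A = 0.02129.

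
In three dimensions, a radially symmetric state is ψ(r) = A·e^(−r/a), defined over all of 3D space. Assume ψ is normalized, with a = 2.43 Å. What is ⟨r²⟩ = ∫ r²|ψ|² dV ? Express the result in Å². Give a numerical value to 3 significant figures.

The expectation value is the |ψ|²-weighted average of r^2: ∫ r^2|ψ|² 4πr² dr.
Using ∫₀^∞ rⁿ e^(−αr) dr = n!/αⁿ⁺¹, since the A² factors cancel between numerator and denominator, ⟨r²⟩ = 3·a^2.
With a = 2.43, ⟨r^2⟩ = 17.71.

⟨r^2⟩ ≈ 17.7 Å^2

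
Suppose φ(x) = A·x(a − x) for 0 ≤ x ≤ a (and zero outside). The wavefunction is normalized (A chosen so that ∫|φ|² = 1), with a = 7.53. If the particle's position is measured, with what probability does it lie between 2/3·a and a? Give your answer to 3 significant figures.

|φ|² is the probability density, so P = ∫_{2/3·a}^{a} |φ|² dx.
The normalization integral ∫|φ|²dx over the whole domain equals a^5/30·A², and A² cancels in the ratio.
Let u = x/a; then A² and the length scale cancel, so P = ∫_{2/3}^{1} u^2·(1 - u)^2 du ÷ ∫_{0}^{1} u^2·(1 - u)^2 du.
Using ∫ u^2·(1 - u)^2 du = u^3·(6·u^2 - 15·u + 10)/30, the numerator is 17/2430 and the denominator is 1/30.
Taking the ratio, P = 17/81.

P ≈ 0.210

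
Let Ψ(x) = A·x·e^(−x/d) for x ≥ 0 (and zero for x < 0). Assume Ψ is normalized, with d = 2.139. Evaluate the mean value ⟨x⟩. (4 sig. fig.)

⟨x⟩ ≈ 3.209

The expectation value is the |Ψ|²-weighted average of x: ∫ x|Ψ|² dx.
Recall ∫₀^∞ x^m e^(−x/β) dx = m!·β^(m+1), since the A² factors cancel between numerator and denominator, ⟨x⟩ = 3·d/2.
Putting d = 2.139 gives 3.2085.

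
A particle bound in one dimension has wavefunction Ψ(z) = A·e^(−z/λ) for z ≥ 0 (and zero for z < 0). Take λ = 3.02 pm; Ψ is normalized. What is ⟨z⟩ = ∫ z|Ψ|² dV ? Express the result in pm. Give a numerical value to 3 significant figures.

By definition ⟨z⟩ = ∫ z |Ψ(z)|² dz.
Recall ∫₀^∞ z^m e^(−z/β) dz = m!·β^(m+1), evaluating both integrals, ⟨z⟩ = λ/2.
Putting λ = 3.02 gives 1.510.

⟨z⟩ ≈ 1.51 pm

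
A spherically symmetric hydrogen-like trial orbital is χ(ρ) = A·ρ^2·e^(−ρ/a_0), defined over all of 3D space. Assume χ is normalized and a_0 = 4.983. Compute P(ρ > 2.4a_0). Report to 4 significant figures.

Integrate the radial probability density 4πρ²|χ|² over ρ > 2.4a_0.
The full normalization integral is A²·[45·π·a_0^7/2] = 1, fixing A².
Let u = ρ/a_0; then A², 4π and the length scale all cancel, so P = ∫_{2.4}^{∞} u^6·e^(-2·u) du ÷ ∫_{0}^{∞} u^6·e^(-2·u) du.
An antiderivative of u^6·e^(-2·u) is -(4·u^6 + 12·u^5 + 30·u^4 + 60·u^3 + 90·u^2 + 90·u + 45)·e^(-2·u)/8; evaluating from 2.4 to ∞ gives ≈ 4.44828, while the full integral is 45/8.
Taking the ratio yields P = 0.79080.

P ≈ 0.7908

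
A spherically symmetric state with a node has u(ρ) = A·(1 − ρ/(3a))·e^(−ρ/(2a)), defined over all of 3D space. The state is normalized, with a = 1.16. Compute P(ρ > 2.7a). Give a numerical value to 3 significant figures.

With dV = 4πρ²dρ, the probability is ∫|u|² dV over ρ > 2.7a.
A² is fixed by ∫₀^∞ 4πρ²|u|² dρ = 1, i.e. A² = (8·π·a^3/3)^(−1).
In terms of t = ρ/a (A², 4π and the length scale all cancel between numerator and denominator), P = [∫_{2.7}^{∞} t^2·(1 - t/3)^2·e^(-t) dt] / [∫_{0}^{∞} t^2·(1 - t/3)^2·e^(-t) dt].
An antiderivative of t^2·(1 - t/3)^2·e^(-t) is (-t^4 + 2·t^3 - 3·t^2 - 6·t - 6)·e^(-t)/9; evaluating from 2.7 to ∞ gives ≈ 0.43197, while the full integral is 2/3.
The region integral divided by the full integral gives P = 0.6480.

P ≈ 0.648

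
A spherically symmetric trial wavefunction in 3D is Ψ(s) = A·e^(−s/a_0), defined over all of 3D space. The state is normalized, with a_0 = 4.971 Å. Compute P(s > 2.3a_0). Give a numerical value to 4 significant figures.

P = ∫ |Ψ|² 4πs² ds over s > 2.3a_0.
Normalization gives A² = 1/(π·a_0^3).
Let u = s/a_0; then A², 4π and the length scale all cancel, so P = ∫_{2.3}^{∞} u^2·e^(-2·u) du ÷ ∫_{0}^{∞} u^2·e^(-2·u) du.
Using ∫ u^2·e^(-2·u) du = -(2·u^2 + 2·u + 1)·e^(-2·u)/4, the numerator is 809·e^(-23/5)/200 and the denominator is 1/4.
Taking the ratio yields P = 0.16264.

P ≈ 0.1626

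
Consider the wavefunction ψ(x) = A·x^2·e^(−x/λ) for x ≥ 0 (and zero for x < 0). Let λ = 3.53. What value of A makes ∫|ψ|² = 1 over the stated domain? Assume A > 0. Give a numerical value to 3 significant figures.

A ≈ 0.0493

Normalization requires ∫|ψ|² dx = 1, integrated from 0 to ∞.
The integral (without the A² prefactor) comes out to 3·λ^5/4.
So A² = (3·λ^5/4)^(−1).
Plugging in λ = 3.53 yields A = 0.04932.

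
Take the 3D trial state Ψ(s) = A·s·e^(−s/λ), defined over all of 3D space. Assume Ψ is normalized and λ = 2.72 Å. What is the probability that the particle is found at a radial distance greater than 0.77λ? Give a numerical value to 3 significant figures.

P ≈ 0.979

With dV = 4πs²ds, the probability is ∫|Ψ|² dV over s > 0.77λ.
A² is fixed by ∫₀^∞ 4πs²|Ψ|² ds = 1, i.e. A² = (3·π·λ^5)^(−1).
Let u = s/λ; then A², 4π and the length scale all cancel, so P = ∫_{0.77}^{∞} u^4·e^(-2·u) du ÷ ∫_{0}^{∞} u^4·e^(-2·u) du.
With ∫ u^4·e^(-2·u) du = -(u^4/2 + u^3 + 3·u^2/2 + 3·u/2 + 3/4)·e^(-2·u) + C, the region integral is ≈ 0.73461 and the full one is 3/4.
Taking the ratio yields P = 0.9795.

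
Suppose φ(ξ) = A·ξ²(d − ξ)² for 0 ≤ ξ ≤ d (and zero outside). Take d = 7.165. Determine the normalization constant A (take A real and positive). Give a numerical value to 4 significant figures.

A ≈ 0.003558

Require ∫ |φ|² dξ = 1 over the whole domain.
Expanding the polynomial and integrating term by term, the integral (without the A² prefactor) comes out to d^9/630.
So A² = (d^9/630)^(−1).
Plugging in d = 7.165 yields A = 0.0035579.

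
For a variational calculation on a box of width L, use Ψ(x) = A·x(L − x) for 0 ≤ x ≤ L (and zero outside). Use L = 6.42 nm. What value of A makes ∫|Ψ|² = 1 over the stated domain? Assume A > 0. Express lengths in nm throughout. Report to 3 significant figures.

A ≈ 0.0524 nm^(-5/2)

Require ∫ |Ψ|² dx = 1 over the whole domain.
Expanding the polynomial and integrating term by term, ∫|Ψ|² dx = A²·(L^5/30).
Setting this equal to 1 gives A² = 1/(L^5/30).
Plugging in L = 6.42 yields A = 0.05245.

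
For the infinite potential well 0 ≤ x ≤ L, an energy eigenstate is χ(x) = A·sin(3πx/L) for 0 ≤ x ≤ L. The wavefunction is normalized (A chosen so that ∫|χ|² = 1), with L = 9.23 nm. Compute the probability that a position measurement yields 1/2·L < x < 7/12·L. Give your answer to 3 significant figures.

P ≈ 0.136

|χ|² is the probability density, so P = ∫_{1/2·L}^{7/12·L} |χ|² dx.
With A² fixed by ∫|χ|² = 1, i.e. A² = (L/2)^(−1), substitute and integrate.
Let u = x/L; then A² and the length scale cancel, so P = ∫_{1/2}^{7/12} sin(3·π·u)^2 du ÷ ∫_{0}^{1} sin(3·π·u)^2 du.
Using ∫ sin(3·π·u)^2 du = u/2 - sin(6·π·u)/(12·π), the numerator is 1/(12·π) + 1/24 and the denominator is 1/2.
This works out to P = (2 + π)/(12·π).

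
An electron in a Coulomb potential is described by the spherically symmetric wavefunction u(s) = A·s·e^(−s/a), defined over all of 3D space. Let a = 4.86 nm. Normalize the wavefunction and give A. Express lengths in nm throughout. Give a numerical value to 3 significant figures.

A ≈ 0.00626 nm^(-5/2)

We need A² ∫|f|² 4πs² ds = 1, taking the integral from 0 to ∞.
The angular integral contributes 4π, leaving ∫₀^∞ s²|u|² ds.
The integral (without the A² prefactor) comes out to 3·π·a^5.
Hence A² = 1/[3·π·a^5].
Plugging in a = 4.86 yields A = 0.006256.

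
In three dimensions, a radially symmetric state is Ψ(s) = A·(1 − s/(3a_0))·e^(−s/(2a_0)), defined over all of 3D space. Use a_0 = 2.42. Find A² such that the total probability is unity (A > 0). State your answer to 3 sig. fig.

The normalization condition is ∫|Ψ|² 4πs² ds = 1 from 0 to ∞.
(Spherical symmetry: dV = 4πs² ds.)
With ∫₀^∞ s^4 e^(−αs) ds = 4!/α^5, the integral (without the A² prefactor) comes out to 8·π·a_0^3/3.
So A² = (8·π·a_0^3/3)^(−1).
Substituting a_0 = 2.42 gives A² = 0.008422, so A = 0.09177.

A^2 ≈ 0.00842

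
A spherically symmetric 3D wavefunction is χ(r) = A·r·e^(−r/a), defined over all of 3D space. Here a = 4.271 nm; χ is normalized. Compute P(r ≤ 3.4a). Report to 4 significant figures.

P = ∫ |χ|² 4πr² dr over r ≤ 3.4a.
Normalization gives A² = 1/(3·π·a^5).
Substituting u = r/a, A², 4π and the length scale all cancel in the ratio: P = ∫_{0}^{3.4} u^4·e^(-2·u) du / ∫_{0}^{∞} u^4·e^(-2·u) du.
With ∫ u^4·e^(-2·u) du = -(u^4/2 + u^3 + 3·u^2/2 + 3·u/2 + 3/4)·e^(-2·u) + C, the region integral is ≈ 0.605977 and the full one is 3/4.
This evaluates to P = 0.80797.

P ≈ 0.8080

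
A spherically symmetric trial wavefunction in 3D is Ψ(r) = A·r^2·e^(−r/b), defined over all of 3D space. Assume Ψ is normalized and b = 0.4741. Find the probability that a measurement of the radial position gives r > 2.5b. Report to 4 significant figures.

With dV = 4πr²dr, the probability is ∫|Ψ|² dV over r > 2.5b.
The full normalization integral is A²·[45·π·b^7/2] = 1, fixing A².
Substituting u = r/b, A², 4π and the length scale all cancel in the ratio: P = ∫_{2.5}^{∞} u^6·e^(-2·u) du / ∫_{0}^{∞} u^6·e^(-2·u) du.
An antiderivative of u^6·e^(-2·u) is -(4·u^6 + 12·u^5 + 30·u^4 + 60·u^3 + 90·u^2 + 90·u + 45)·e^(-2·u)/8; evaluating from 2.5 to ∞ gives ≈ 4.28728, while the full integral is 45/8.
This evaluates to P = 0.76218.

P ≈ 0.7622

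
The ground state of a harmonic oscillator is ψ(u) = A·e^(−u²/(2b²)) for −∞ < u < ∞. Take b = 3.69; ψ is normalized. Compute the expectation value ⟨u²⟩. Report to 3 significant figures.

⟨u^2⟩ ≈ 6.81

The expectation value is the |ψ|²-weighted average of u^2: ∫ u^2|ψ|² du.
With ∫_{−∞}^{∞} u^(2m) e^(−αu²) du = (2m−1)!!·√π / (2^m α^(m+1/2)), since the A² factors cancel between numerator and denominator, ⟨u²⟩ = b^2/2.
With b = 3.69, ⟨u^2⟩ = 6.808.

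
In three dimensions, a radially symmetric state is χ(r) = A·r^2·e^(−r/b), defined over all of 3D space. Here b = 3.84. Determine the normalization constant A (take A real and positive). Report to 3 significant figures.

We need A² ∫|f|² 4πr² dr = 1, taking the integral from 0 to ∞.
(Spherical symmetry: dV = 4πr² dr.)
Carrying out the integral gives A² · 45·π·b^7/2.
Setting this equal to 1 gives A² = 1/(45·π·b^7/2).
Substituting b = 3.84 gives A² = 0.000001149, so A = 0.001072.

A ≈ 0.00107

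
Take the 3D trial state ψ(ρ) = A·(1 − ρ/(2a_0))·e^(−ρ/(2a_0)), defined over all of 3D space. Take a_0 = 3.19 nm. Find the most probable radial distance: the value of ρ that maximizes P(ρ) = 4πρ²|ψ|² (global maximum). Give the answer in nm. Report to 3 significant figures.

ρ ≈ 16.7 nm

The maximum of P(ρ) = 4πρ²|ψ|² occurs where its derivative vanishes.
Solving yields ρ = a_0·(√(5) + 3).
With a_0 = 3.19, the most probable radial distance is 16.70 nm.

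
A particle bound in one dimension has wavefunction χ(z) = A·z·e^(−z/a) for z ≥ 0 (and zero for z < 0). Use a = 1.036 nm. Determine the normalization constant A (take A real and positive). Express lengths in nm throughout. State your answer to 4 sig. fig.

Normalization requires ∫|χ|² dz = 1, integrated from 0 to ∞.
Recall ∫₀^∞ z^m e^(−z/β) dz = m!·β^(m+1), ∫|χ|² dz = A²·(a^3/4).
Plugging in a = 1.036 yields A = 1.8967.

A ≈ 1.897 nm^(-3/2)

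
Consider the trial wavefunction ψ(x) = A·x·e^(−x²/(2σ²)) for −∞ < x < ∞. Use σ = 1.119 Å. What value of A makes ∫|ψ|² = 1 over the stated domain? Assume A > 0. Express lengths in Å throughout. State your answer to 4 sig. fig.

Normalization requires ∫|ψ|² dx = 1, integrated from −∞ to ∞.
Using the Gaussian integral ∫_{−∞}^{∞} e^(−αx²) dx = √(π/α), the integral (without the A² prefactor) comes out to √(π)·σ^3/2.
Plugging in σ = 1.119 yields A = 0.89739.

A ≈ 0.8974 Å^(-3/2)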